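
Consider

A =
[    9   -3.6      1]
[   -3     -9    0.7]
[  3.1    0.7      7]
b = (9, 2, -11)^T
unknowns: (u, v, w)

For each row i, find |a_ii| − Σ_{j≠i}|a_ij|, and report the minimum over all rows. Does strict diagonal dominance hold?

row 1: |9| − (3.6+1) = 4.4
row 2: |-9| − (3+0.7) = 5.3
row 3: |7| − (3.1+0.7) = 3.2
minimum over rows = 3.2 → strictly diagonally dominant (convergence guaranteed)

3.2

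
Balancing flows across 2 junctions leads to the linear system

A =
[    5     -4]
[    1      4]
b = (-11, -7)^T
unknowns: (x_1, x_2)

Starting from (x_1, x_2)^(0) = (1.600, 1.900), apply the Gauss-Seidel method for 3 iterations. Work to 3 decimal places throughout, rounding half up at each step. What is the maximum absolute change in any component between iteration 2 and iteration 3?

Iteration 1:
  x_1 = (-11 - (-4)·1.900) / (5) = -0.680
  x_2 = (-7 - (1)·-0.680) / (4) = -1.580
Iteration 2:
  x_1 = (-11 - (-4)·-1.580) / (5) = -3.464
  x_2 = (-7 - (1)·-3.464) / (4) = -0.884
Iteration 3:
  x_1 = (-11 - (-4)·-0.884) / (5) = -2.907
  x_2 = (-7 - (1)·-2.907) / (4) = -1.023
Change: (0.557, -0.139) → max |·| = 0.557

0.557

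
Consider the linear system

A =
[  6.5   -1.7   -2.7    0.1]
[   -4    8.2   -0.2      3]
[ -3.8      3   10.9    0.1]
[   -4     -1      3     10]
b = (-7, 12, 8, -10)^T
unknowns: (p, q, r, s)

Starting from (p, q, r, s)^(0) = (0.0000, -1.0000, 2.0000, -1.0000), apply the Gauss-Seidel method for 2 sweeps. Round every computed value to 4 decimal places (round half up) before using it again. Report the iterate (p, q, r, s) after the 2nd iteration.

(-0.5820, 1.5737, 0.1077, -1.1077)

Iteration 1:
  p = (-7 - (-1.7)·-1.0000 - (-2.7)·2.0000 - (0.1)·-1.0000) / (6.5) = -0.4923
  q = (12 - (-4)·-0.4923 - (-0.2)·2.0000 - (3)·-1.0000) / (8.2) = 1.6379
  r = (8 - (-3.8)·-0.4923 - (3)·1.6379 - (0.1)·-1.0000) / (10.9) = 0.1207
  s = (-10 - (-4)·-0.4923 - (-1)·1.6379 - (3)·0.1207) / (10) = -1.0693
Iteration 2:
  p = (-7 - (-1.7)·1.6379 - (-2.7)·0.1207 - (0.1)·-1.0693) / (6.5) = -0.5820
  q = (12 - (-4)·-0.5820 - (-0.2)·0.1207 - (3)·-1.0693) / (8.2) = 1.5737
  r = (8 - (-3.8)·-0.5820 - (3)·1.5737 - (0.1)·-1.0693) / (10.9) = 0.1077
  s = (-10 - (-4)·-0.5820 - (-1)·1.5737 - (3)·0.1077) / (10) = -1.1077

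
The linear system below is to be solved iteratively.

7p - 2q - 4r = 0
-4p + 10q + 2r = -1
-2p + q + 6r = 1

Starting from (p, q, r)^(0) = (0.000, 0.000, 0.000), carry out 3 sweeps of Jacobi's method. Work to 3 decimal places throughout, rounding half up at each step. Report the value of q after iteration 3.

Iteration 1:
  p = (0 - (-2)·0.000 - (-4)·0.000) / (7) = 0.000
  q = (-1 - (-4)·0.000 - (2)·0.000) / (10) = -0.100
  r = (1 - (-2)·0.000 - (1)·0.000) / (6) = 0.167
Iteration 2:
  p = (0 - (-2)·-0.100 - (-4)·0.167) / (7) = 0.067
  q = (-1 - (-4)·0.000 - (2)·0.167) / (10) = -0.133
  r = (1 - (-2)·0.000 - (1)·-0.100) / (6) = 0.183
Iteration 3:
  p = (0 - (-2)·-0.133 - (-4)·0.183) / (7) = 0.067
  q = (-1 - (-4)·0.067 - (2)·0.183) / (10) = -0.110
  r = (1 - (-2)·0.067 - (1)·-0.133) / (6) = 0.211

-0.110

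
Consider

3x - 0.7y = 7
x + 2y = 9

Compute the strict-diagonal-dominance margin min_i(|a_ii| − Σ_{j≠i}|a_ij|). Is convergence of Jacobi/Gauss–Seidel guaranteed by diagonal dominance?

row 1: |3| − (0.7) = 2.3
row 2: |2| − (1) = 1
minimum over rows = 1 → strictly diagonally dominant (convergence guaranteed)

1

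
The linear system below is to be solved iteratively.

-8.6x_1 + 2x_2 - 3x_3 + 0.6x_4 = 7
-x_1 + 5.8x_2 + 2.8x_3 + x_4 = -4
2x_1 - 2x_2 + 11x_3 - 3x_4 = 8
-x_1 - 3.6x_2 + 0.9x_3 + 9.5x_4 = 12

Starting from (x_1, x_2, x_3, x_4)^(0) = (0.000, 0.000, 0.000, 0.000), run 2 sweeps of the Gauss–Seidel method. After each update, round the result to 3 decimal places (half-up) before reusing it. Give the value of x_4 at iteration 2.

Iteration 1:
  x_1 = (7 - (2)·0.000 - (-3)·0.000 - (0.6)·0.000) / (-8.6) = -0.814
  x_2 = (-4 - (-1)·-0.814 - (2.8)·0.000 - (1)·0.000) / (5.8) = -0.830
  x_3 = (8 - (2)·-0.814 - (-2)·-0.830 - (-3)·0.000) / (11) = 0.724
  x_4 = (12 - (-1)·-0.814 - (-3.6)·-0.830 - (0.9)·0.724) / (9.5) = 0.794
Iteration 2:
  x_1 = (7 - (2)·-0.830 - (-3)·0.724 - (0.6)·0.794) / (-8.6) = -1.204
  x_2 = (-4 - (-1)·-1.204 - (2.8)·0.724 - (1)·0.794) / (5.8) = -1.384
  x_3 = (8 - (2)·-1.204 - (-2)·-1.384 - (-3)·0.794) / (11) = 0.911
  x_4 = (12 - (-1)·-1.204 - (-3.6)·-1.384 - (0.9)·0.911) / (9.5) = 0.526

0.526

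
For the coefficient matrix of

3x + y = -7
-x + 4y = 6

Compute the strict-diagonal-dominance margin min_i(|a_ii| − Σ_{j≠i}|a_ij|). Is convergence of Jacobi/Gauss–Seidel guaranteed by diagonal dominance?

2

row 1: |3| − (1) = 2
row 2: |4| − (1) = 3
minimum over rows = 2 → strictly diagonally dominant (convergence guaranteed)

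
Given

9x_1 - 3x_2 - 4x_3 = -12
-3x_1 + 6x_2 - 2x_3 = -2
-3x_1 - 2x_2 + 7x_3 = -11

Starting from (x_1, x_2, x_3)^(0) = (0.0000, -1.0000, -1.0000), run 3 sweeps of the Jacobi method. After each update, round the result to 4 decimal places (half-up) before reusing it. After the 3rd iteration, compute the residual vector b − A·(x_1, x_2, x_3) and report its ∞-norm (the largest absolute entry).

3.4182

Iteration 1:
  x_1 = (-12 - (-3)·-1.0000 - (-4)·-1.0000) / (9) = -2.1111
  x_2 = (-2 - (-3)·0.0000 - (-2)·-1.0000) / (6) = -0.6667
  x_3 = (-11 - (-3)·0.0000 - (-2)·-1.0000) / (7) = -1.8571
Iteration 2:
  x_1 = (-12 - (-3)·-0.6667 - (-4)·-1.8571) / (9) = -2.3809
  x_2 = (-2 - (-3)·-2.1111 - (-2)·-1.8571) / (6) = -2.0079
  x_3 = (-11 - (-3)·-2.1111 - (-2)·-0.6667) / (7) = -2.6667
Iteration 3:
  x_1 = (-12 - (-3)·-2.0079 - (-4)·-2.6667) / (9) = -3.1878
  x_2 = (-2 - (-3)·-2.3809 - (-2)·-2.6667) / (6) = -2.4127
  x_3 = (-11 - (-3)·-2.3809 - (-2)·-2.0079) / (7) = -3.1655
Residual b − A·x = (-3.2099, -3.4182, -3.2303); ∞-norm = 3.4182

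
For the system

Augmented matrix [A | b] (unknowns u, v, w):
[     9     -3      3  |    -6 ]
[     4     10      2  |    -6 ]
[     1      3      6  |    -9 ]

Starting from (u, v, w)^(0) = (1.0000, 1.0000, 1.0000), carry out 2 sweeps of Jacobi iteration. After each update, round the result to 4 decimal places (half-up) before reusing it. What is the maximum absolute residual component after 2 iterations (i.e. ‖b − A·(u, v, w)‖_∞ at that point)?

4.2222

Iteration 1:
  u = (-6 - (-3)·1.0000 - (3)·1.0000) / (9) = -0.6667
  v = (-6 - (4)·1.0000 - (2)·1.0000) / (10) = -1.2000
  w = (-9 - (1)·1.0000 - (3)·1.0000) / (6) = -2.1667
Iteration 2:
  u = (-6 - (-3)·-1.2000 - (3)·-2.1667) / (9) = -0.3444
  v = (-6 - (4)·-0.6667 - (2)·-2.1667) / (10) = 0.1000
  w = (-9 - (1)·-0.6667 - (3)·-1.2000) / (6) = -0.7889
Residual b − A·x = (-0.2337, -4.0446, -4.2222); ∞-norm = 4.2222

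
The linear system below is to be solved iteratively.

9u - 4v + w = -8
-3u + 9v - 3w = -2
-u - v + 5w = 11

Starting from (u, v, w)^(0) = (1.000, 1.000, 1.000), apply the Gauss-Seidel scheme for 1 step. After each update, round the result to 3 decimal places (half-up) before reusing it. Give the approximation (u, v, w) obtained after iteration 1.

Iteration 1:
  u = (-8 - (-4)·1.000 - (1)·1.000) / (9) = -0.556
  v = (-2 - (-3)·-0.556 - (-3)·1.000) / (9) = -0.074
  w = (11 - (-1)·-0.556 - (-1)·-0.074) / (5) = 2.074

(-0.556, -0.074, 2.074)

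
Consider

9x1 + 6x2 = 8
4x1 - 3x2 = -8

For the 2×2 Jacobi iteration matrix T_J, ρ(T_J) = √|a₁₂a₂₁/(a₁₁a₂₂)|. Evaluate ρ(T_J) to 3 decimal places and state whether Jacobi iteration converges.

0.943

a₁₂a₂₁/(a₁₁a₂₂) = (6)·(4) / ((9)·(-3)) = -0.888889
ρ = √|-0.888889| = √0.888889 = 0.943
ρ < 1, so Jacobi converges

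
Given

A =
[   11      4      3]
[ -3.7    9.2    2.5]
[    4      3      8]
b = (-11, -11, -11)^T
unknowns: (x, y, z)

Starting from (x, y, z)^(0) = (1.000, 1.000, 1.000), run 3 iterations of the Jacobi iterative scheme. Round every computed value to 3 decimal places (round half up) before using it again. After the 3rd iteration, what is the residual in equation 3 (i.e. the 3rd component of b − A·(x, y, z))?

Iteration 1:
  x = (-11 - (4)·1.000 - (3)·1.000) / (11) = -1.636
  y = (-11 - (-3.7)·1.000 - (2.5)·1.000) / (9.2) = -1.065
  z = (-11 - (4)·1.000 - (3)·1.000) / (8) = -2.250
Iteration 2:
  x = (-11 - (4)·-1.065 - (3)·-2.250) / (11) = 0.001
  y = (-11 - (-3.7)·-1.636 - (2.5)·-2.250) / (9.2) = -1.242
  z = (-11 - (4)·-1.636 - (3)·-1.065) / (8) = -0.158
Iteration 3:
  x = (-11 - (4)·-1.242 - (3)·-0.158) / (11) = -0.505
  y = (-11 - (-3.7)·0.001 - (2.5)·-0.158) / (9.2) = -1.152
  z = (-11 - (4)·0.001 - (3)·-1.242) / (8) = -0.910
Residual b − A·x = (1.893, 0.005, 1.756)

1.756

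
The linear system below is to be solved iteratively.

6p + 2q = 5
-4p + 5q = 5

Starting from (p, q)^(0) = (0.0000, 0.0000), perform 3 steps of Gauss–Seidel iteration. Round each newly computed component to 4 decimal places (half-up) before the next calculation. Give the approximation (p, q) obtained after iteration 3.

Iteration 1:
  p = (5 - (2)·0.0000) / (6) = 0.8333
  q = (5 - (-4)·0.8333) / (5) = 1.6666
Iteration 2:
  p = (5 - (2)·1.6666) / (6) = 0.2778
  q = (5 - (-4)·0.2778) / (5) = 1.2222
Iteration 3:
  p = (5 - (2)·1.2222) / (6) = 0.4259
  q = (5 - (-4)·0.4259) / (5) = 1.3407

(0.4259, 1.3407)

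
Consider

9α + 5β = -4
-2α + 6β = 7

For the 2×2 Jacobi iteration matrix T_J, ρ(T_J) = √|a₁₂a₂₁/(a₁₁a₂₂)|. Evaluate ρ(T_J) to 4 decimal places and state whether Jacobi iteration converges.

a₁₂a₂₁/(a₁₁a₂₂) = (5)·(-2) / ((9)·(6)) = -0.185185
ρ = √|-0.185185| = √0.185185 = 0.4303
ρ < 1, so Jacobi converges

0.4303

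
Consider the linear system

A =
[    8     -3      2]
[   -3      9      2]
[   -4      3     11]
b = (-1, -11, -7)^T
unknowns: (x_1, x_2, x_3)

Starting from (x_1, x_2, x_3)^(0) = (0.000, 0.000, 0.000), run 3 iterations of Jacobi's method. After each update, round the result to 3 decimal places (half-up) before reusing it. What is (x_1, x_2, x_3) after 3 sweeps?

Iteration 1:
  x_1 = (-1 - (-3)·0.000 - (2)·0.000) / (8) = -0.125
  x_2 = (-11 - (-3)·0.000 - (2)·0.000) / (9) = -1.222
  x_3 = (-7 - (-4)·0.000 - (3)·0.000) / (11) = -0.636
Iteration 2:
  x_1 = (-1 - (-3)·-1.222 - (2)·-0.636) / (8) = -0.424
  x_2 = (-11 - (-3)·-0.125 - (2)·-0.636) / (9) = -1.123
  x_3 = (-7 - (-4)·-0.125 - (3)·-1.222) / (11) = -0.349
Iteration 3:
  x_1 = (-1 - (-3)·-1.123 - (2)·-0.349) / (8) = -0.459
  x_2 = (-11 - (-3)·-0.424 - (2)·-0.349) / (9) = -1.286
  x_3 = (-7 - (-4)·-0.424 - (3)·-1.123) / (11) = -0.484

(-0.459, -1.286, -0.484)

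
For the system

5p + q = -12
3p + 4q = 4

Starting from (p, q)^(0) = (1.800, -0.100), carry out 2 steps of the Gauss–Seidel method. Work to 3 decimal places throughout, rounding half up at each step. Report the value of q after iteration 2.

3.218

Iteration 1:
  p = (-12 - (1)·-0.100) / (5) = -2.380
  q = (4 - (3)·-2.380) / (4) = 2.785
Iteration 2:
  p = (-12 - (1)·2.785) / (5) = -2.957
  q = (4 - (3)·-2.957) / (4) = 3.218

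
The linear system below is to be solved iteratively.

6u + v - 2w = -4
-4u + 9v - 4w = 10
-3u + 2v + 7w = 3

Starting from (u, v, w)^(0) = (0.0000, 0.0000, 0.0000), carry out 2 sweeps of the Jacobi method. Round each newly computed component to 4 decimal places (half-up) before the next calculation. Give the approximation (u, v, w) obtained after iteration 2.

Iteration 1:
  u = (-4 - (1)·0.0000 - (-2)·0.0000) / (6) = -0.6667
  v = (10 - (-4)·0.0000 - (-4)·0.0000) / (9) = 1.1111
  w = (3 - (-3)·0.0000 - (2)·0.0000) / (7) = 0.4286
Iteration 2:
  u = (-4 - (1)·1.1111 - (-2)·0.4286) / (6) = -0.7090
  v = (10 - (-4)·-0.6667 - (-4)·0.4286) / (9) = 1.0053
  w = (3 - (-3)·-0.6667 - (2)·1.1111) / (7) = -0.1746

(-0.7090, 1.0053, -0.1746)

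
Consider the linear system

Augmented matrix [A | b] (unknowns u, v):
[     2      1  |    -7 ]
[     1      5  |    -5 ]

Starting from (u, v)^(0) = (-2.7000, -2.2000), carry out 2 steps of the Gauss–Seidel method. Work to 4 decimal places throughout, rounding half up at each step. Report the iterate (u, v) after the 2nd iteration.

Iteration 1:
  u = (-7 - (1)·-2.2000) / (2) = -2.4000
  v = (-5 - (1)·-2.4000) / (5) = -0.5200
Iteration 2:
  u = (-7 - (1)·-0.5200) / (2) = -3.2400
  v = (-5 - (1)·-3.2400) / (5) = -0.3520

(-3.2400, -0.3520)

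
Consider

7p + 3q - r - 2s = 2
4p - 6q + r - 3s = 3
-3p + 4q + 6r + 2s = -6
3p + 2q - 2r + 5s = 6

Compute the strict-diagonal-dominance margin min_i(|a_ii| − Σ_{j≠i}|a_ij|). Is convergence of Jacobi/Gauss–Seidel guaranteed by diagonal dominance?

-3

row 1: |7| − (3+1+2) = 1
row 2: |-6| − (4+1+3) = -2
row 3: |6| − (3+4+2) = -3
row 4: |5| − (3+2+2) = -2
minimum over rows = -3 → not strictly diagonally dominant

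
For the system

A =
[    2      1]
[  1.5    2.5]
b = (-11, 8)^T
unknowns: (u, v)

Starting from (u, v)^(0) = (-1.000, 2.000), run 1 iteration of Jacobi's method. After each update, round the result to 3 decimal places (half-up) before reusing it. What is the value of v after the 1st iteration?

Iteration 1:
  u = (-11 - (1)·2.000) / (2) = -6.500
  v = (8 - (1.5)·-1.000) / (2.5) = 3.800

3.800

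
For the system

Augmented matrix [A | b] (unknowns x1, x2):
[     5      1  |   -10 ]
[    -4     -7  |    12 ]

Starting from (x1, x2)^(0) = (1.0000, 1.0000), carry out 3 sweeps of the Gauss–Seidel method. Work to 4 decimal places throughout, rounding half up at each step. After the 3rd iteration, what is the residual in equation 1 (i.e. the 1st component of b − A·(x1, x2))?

Iteration 1:
  x1 = (-10 - (1)·1.0000) / (5) = -2.2000
  x2 = (12 - (-4)·-2.2000) / (-7) = -0.4571
Iteration 2:
  x1 = (-10 - (1)·-0.4571) / (5) = -1.9086
  x2 = (12 - (-4)·-1.9086) / (-7) = -0.6237
Iteration 3:
  x1 = (-10 - (1)·-0.6237) / (5) = -1.8753
  x2 = (12 - (-4)·-1.8753) / (-7) = -0.6427
Residual b − A·x = (0.0192, -0.0001)

0.0192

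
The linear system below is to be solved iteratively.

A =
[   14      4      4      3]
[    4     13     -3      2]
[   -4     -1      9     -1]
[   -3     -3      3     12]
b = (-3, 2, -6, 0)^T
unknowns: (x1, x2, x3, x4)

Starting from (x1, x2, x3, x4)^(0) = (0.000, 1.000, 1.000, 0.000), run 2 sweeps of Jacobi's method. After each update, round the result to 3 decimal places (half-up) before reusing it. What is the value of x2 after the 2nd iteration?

Iteration 1:
  x1 = (-3 - (4)·1.000 - (4)·1.000 - (3)·0.000) / (14) = -0.786
  x2 = (2 - (4)·0.000 - (-3)·1.000 - (2)·0.000) / (13) = 0.385
  x3 = (-6 - (-4)·0.000 - (-1)·1.000 - (-1)·0.000) / (9) = -0.556
  x4 = (0 - (-3)·0.000 - (-3)·1.000 - (3)·1.000) / (12) = 0.000
Iteration 2:
  x1 = (-3 - (4)·0.385 - (4)·-0.556 - (3)·0.000) / (14) = -0.165
  x2 = (2 - (4)·-0.786 - (-3)·-0.556 - (2)·0.000) / (13) = 0.267
  x3 = (-6 - (-4)·-0.786 - (-1)·0.385 - (-1)·0.000) / (9) = -0.973
  x4 = (0 - (-3)·-0.786 - (-3)·0.385 - (3)·-0.556) / (12) = 0.039

0.267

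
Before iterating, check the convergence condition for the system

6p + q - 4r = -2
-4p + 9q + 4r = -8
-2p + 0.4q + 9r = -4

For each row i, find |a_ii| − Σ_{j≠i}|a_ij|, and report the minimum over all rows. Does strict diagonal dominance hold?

1

row 1: |6| − (1+4) = 1
row 2: |9| − (4+4) = 1
row 3: |9| − (2+0.4) = 6.6
minimum over rows = 1 → strictly diagonally dominant (convergence guaranteed)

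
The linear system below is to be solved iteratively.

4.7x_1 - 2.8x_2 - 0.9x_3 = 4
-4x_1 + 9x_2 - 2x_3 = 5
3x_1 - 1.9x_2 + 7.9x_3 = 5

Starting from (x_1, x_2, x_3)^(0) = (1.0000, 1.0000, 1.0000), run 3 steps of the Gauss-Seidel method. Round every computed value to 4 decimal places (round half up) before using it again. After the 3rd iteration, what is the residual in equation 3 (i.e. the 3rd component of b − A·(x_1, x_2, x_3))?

-0.0001

Iteration 1:
  x_1 = (4 - (-2.8)·1.0000 - (-0.9)·1.0000) / (4.7) = 1.6383
  x_2 = (5 - (-4)·1.6383 - (-2)·1.0000) / (9) = 1.5059
  x_3 = (5 - (3)·1.6383 - (-1.9)·1.5059) / (7.9) = 0.3730
Iteration 2:
  x_1 = (4 - (-2.8)·1.5059 - (-0.9)·0.3730) / (4.7) = 1.8196
  x_2 = (5 - (-4)·1.8196 - (-2)·0.3730) / (9) = 1.4472
  x_3 = (5 - (3)·1.8196 - (-1.9)·1.4472) / (7.9) = 0.2900
Iteration 3:
  x_1 = (4 - (-2.8)·1.4472 - (-0.9)·0.2900) / (4.7) = 1.7688
  x_2 = (5 - (-4)·1.7688 - (-2)·0.2900) / (9) = 1.4061
  x_3 = (5 - (3)·1.7688 - (-1.9)·1.4061) / (7.9) = 0.2994
Residual b − A·x = (-0.1068, 0.0191, -0.0001)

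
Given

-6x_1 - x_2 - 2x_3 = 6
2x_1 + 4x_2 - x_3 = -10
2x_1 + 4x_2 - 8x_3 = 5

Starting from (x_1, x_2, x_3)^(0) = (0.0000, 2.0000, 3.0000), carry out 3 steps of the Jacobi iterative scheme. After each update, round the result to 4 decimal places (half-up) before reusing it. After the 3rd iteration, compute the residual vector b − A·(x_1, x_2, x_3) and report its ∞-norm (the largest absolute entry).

3.9900

Iteration 1:
  x_1 = (6 - (-1)·2.0000 - (-2)·3.0000) / (-6) = -2.3333
  x_2 = (-10 - (2)·0.0000 - (-1)·3.0000) / (4) = -1.7500
  x_3 = (5 - (2)·0.0000 - (4)·2.0000) / (-8) = 0.3750
Iteration 2:
  x_1 = (6 - (-1)·-1.7500 - (-2)·0.3750) / (-6) = -0.8333
  x_2 = (-10 - (2)·-2.3333 - (-1)·0.3750) / (4) = -1.2396
  x_3 = (5 - (2)·-2.3333 - (4)·-1.7500) / (-8) = -2.0833
Iteration 3:
  x_1 = (6 - (-1)·-1.2396 - (-2)·-2.0833) / (-6) = -0.0990
  x_2 = (-10 - (2)·-0.8333 - (-1)·-2.0833) / (4) = -2.6042
  x_3 = (5 - (2)·-0.8333 - (4)·-1.2396) / (-8) = -1.4531
Residual b − A·x = (-0.1044, -0.8383, 3.9900); ∞-norm = 3.9900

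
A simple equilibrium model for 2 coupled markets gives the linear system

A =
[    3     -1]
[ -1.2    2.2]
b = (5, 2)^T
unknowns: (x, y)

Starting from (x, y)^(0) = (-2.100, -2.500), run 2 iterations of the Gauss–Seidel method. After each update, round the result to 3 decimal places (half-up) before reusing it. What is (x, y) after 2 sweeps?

(2.121, 2.066)

Iteration 1:
  x = (5 - (-1)·-2.500) / (3) = 0.833
  y = (2 - (-1.2)·0.833) / (2.2) = 1.363
Iteration 2:
  x = (5 - (-1)·1.363) / (3) = 2.121
  y = (2 - (-1.2)·2.121) / (2.2) = 2.066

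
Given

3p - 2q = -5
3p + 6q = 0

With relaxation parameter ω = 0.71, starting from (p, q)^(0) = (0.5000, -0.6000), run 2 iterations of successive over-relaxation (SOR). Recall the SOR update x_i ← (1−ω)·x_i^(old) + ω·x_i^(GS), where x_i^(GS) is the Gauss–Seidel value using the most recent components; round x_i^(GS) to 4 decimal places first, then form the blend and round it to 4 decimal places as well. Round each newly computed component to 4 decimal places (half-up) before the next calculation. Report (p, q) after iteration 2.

Iteration 1:
  p: GS value = (-5 - (-2)·-0.6000) / (3) = -2.0667;  p ← (1−ω)·0.5000 + ω·-2.0667 = -1.3224
  q: GS value = (0 - (3)·-1.3224) / (6) = 0.6612;  q ← (1−ω)·-0.6000 + ω·0.6612 = 0.2955
Iteration 2:
  p: GS value = (-5 - (-2)·0.2955) / (3) = -1.4697;  p ← (1−ω)·-1.3224 + ω·-1.4697 = -1.4270
  q: GS value = (0 - (3)·-1.4270) / (6) = 0.7135;  q ← (1−ω)·0.2955 + ω·0.7135 = 0.5923

(-1.4270, 0.5923)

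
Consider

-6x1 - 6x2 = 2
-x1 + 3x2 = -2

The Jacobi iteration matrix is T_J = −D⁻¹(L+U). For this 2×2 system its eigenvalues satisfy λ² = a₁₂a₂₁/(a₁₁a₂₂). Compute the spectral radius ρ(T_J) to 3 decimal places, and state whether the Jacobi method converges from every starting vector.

a₁₂a₂₁/(a₁₁a₂₂) = (-6)·(-1) / ((-6)·(3)) = -0.333333
ρ = √|-0.333333| = √0.333333 = 0.577
ρ < 1, so Jacobi converges

0.577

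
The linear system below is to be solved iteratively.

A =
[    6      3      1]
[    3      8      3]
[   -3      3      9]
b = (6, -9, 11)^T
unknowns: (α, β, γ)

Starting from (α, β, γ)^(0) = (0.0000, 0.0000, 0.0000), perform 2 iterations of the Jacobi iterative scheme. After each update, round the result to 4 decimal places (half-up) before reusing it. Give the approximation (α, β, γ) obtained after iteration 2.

Iteration 1:
  α = (6 - (3)·0.0000 - (1)·0.0000) / (6) = 1.0000
  β = (-9 - (3)·0.0000 - (3)·0.0000) / (8) = -1.1250
  γ = (11 - (-3)·0.0000 - (3)·0.0000) / (9) = 1.2222
Iteration 2:
  α = (6 - (3)·-1.1250 - (1)·1.2222) / (6) = 1.3588
  β = (-9 - (3)·1.0000 - (3)·1.2222) / (8) = -1.9583
  γ = (11 - (-3)·1.0000 - (3)·-1.1250) / (9) = 1.9306

(1.3588, -1.9583, 1.9306)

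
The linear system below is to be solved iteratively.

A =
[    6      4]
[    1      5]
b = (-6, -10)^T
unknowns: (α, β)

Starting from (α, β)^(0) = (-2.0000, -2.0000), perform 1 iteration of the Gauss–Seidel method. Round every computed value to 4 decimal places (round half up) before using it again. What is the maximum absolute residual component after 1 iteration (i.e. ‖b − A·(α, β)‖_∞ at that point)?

0.2670

Iteration 1:
  α = (-6 - (4)·-2.0000) / (6) = 0.3333
  β = (-10 - (1)·0.3333) / (5) = -2.0667
Residual b − A·x = (0.2670, 0.0002); ∞-norm = 0.2670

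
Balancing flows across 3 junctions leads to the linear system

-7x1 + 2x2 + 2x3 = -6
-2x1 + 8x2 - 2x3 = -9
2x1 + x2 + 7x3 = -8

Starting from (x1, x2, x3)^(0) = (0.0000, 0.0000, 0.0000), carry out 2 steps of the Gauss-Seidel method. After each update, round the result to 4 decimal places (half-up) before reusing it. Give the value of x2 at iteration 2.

Iteration 1:
  x1 = (-6 - (2)·0.0000 - (2)·0.0000) / (-7) = 0.8571
  x2 = (-9 - (-2)·0.8571 - (-2)·0.0000) / (8) = -0.9107
  x3 = (-8 - (2)·0.8571 - (1)·-0.9107) / (7) = -1.2576
Iteration 2:
  x1 = (-6 - (2)·-0.9107 - (2)·-1.2576) / (-7) = 0.2376
  x2 = (-9 - (-2)·0.2376 - (-2)·-1.2576) / (8) = -1.3800
  x3 = (-8 - (2)·0.2376 - (1)·-1.3800) / (7) = -1.0136

-1.3800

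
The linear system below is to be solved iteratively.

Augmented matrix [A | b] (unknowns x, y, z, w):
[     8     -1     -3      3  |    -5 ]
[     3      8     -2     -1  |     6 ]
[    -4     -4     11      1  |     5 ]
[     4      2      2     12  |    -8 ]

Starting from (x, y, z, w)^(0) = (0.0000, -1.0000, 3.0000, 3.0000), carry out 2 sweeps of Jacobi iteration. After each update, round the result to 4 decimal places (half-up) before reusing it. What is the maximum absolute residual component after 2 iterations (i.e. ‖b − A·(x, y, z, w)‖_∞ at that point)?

Iteration 1:
  x = (-5 - (-1)·-1.0000 - (-3)·3.0000 - (3)·3.0000) / (8) = -0.7500
  y = (6 - (3)·0.0000 - (-2)·3.0000 - (-1)·3.0000) / (8) = 1.8750
  z = (5 - (-4)·0.0000 - (-4)·-1.0000 - (1)·3.0000) / (11) = -0.1818
  w = (-8 - (4)·0.0000 - (2)·-1.0000 - (2)·3.0000) / (12) = -1.0000
Iteration 2:
  x = (-5 - (-1)·1.8750 - (-3)·-0.1818 - (3)·-1.0000) / (8) = -0.0838
  y = (6 - (3)·-0.7500 - (-2)·-0.1818 - (-1)·-1.0000) / (8) = 0.8608
  z = (5 - (-4)·-0.7500 - (-4)·1.8750 - (1)·-1.0000) / (11) = 0.9545
  w = (-8 - (4)·-0.7500 - (2)·1.8750 - (2)·-0.1818) / (12) = -0.6989
Residual b − A·x = (1.4914, 0.5751, -1.6926, -2.9086); ∞-norm = 2.9086

2.9086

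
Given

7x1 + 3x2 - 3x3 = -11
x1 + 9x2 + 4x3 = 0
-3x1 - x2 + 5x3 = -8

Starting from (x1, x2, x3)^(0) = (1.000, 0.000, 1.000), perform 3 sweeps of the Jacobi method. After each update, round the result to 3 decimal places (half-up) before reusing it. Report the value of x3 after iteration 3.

Iteration 1:
  x1 = (-11 - (3)·0.000 - (-3)·1.000) / (7) = -1.143
  x2 = (0 - (1)·1.000 - (4)·1.000) / (9) = -0.556
  x3 = (-8 - (-3)·1.000 - (-1)·0.000) / (5) = -1.000
Iteration 2:
  x1 = (-11 - (3)·-0.556 - (-3)·-1.000) / (7) = -1.762
  x2 = (0 - (1)·-1.143 - (4)·-1.000) / (9) = 0.571
  x3 = (-8 - (-3)·-1.143 - (-1)·-0.556) / (5) = -2.397
Iteration 3:
  x1 = (-11 - (3)·0.571 - (-3)·-2.397) / (7) = -2.843
  x2 = (0 - (1)·-1.762 - (4)·-2.397) / (9) = 1.261
  x3 = (-8 - (-3)·-1.762 - (-1)·0.571) / (5) = -2.543

-2.543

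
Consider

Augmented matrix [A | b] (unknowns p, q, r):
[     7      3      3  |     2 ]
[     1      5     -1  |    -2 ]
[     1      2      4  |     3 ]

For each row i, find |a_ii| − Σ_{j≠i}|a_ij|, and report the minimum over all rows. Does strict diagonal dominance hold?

1

row 1: |7| − (3+3) = 1
row 2: |5| − (1+1) = 3
row 3: |4| − (1+2) = 1
minimum over rows = 1 → strictly diagonally dominant (convergence guaranteed)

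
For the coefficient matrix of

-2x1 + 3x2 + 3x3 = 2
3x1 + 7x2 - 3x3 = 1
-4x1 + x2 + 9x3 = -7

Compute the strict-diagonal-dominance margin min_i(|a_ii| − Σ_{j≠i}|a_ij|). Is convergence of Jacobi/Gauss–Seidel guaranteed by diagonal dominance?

-4

row 1: |-2| − (3+3) = -4
row 2: |7| − (3+3) = 1
row 3: |9| − (4+1) = 4
minimum over rows = -4 → not strictly diagonally dominant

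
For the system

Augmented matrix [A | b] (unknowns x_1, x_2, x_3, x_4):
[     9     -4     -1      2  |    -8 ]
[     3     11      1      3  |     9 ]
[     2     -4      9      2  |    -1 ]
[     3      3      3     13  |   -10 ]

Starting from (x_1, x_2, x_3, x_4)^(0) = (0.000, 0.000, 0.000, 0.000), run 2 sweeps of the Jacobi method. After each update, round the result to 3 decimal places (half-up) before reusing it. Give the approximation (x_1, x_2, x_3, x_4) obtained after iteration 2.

Iteration 1:
  x_1 = (-8 - (-4)·0.000 - (-1)·0.000 - (2)·0.000) / (9) = -0.889
  x_2 = (9 - (3)·0.000 - (1)·0.000 - (3)·0.000) / (11) = 0.818
  x_3 = (-1 - (2)·0.000 - (-4)·0.000 - (2)·0.000) / (9) = -0.111
  x_4 = (-10 - (3)·0.000 - (3)·0.000 - (3)·0.000) / (13) = -0.769
Iteration 2:
  x_1 = (-8 - (-4)·0.818 - (-1)·-0.111 - (2)·-0.769) / (9) = -0.367
  x_2 = (9 - (3)·-0.889 - (1)·-0.111 - (3)·-0.769) / (11) = 1.280
  x_3 = (-1 - (2)·-0.889 - (-4)·0.818 - (2)·-0.769) / (9) = 0.621
  x_4 = (-10 - (3)·-0.889 - (3)·0.818 - (3)·-0.111) / (13) = -0.727

(-0.367, 1.280, 0.621, -0.727)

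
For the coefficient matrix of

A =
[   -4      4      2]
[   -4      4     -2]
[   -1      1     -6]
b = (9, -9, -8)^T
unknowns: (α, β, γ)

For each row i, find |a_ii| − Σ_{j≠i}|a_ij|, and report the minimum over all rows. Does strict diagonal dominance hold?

row 1: |-4| − (4+2) = -2
row 2: |4| − (4+2) = -2
row 3: |-6| − (1+1) = 4
minimum over rows = -2 → not strictly diagonally dominant

-2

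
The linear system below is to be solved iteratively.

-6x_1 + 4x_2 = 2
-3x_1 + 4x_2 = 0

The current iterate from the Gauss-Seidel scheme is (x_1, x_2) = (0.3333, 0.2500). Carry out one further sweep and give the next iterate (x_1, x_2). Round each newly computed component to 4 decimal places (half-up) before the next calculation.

(-0.1667, -0.1250)

One sweep:
  x_1 = (2 - (4)·0.2500) / (-6) = -0.1667
  x_2 = (0 - (-3)·-0.1667) / (4) = -0.1250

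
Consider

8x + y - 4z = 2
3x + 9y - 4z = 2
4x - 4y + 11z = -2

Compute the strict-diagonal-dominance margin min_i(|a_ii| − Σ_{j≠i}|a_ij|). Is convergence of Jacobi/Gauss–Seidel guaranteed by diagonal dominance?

2

row 1: |8| − (1+4) = 3
row 2: |9| − (3+4) = 2
row 3: |11| − (4+4) = 3
minimum over rows = 2 → strictly diagonally dominant (convergence guaranteed)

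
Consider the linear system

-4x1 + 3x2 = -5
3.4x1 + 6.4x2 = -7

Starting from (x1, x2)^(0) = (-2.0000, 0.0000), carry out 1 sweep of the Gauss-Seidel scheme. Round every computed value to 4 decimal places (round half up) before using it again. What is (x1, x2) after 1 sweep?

(1.2500, -1.7578)

Iteration 1:
  x1 = (-5 - (3)·0.0000) / (-4) = 1.2500
  x2 = (-7 - (3.4)·1.2500) / (6.4) = -1.7578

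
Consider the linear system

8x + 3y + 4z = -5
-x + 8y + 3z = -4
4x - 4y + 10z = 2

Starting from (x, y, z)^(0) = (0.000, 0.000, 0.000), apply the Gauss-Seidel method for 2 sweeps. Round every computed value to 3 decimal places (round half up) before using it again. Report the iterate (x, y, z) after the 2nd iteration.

Iteration 1:
  x = (-5 - (3)·0.000 - (4)·0.000) / (8) = -0.625
  y = (-4 - (-1)·-0.625 - (3)·0.000) / (8) = -0.578
  z = (2 - (4)·-0.625 - (-4)·-0.578) / (10) = 0.219
Iteration 2:
  x = (-5 - (3)·-0.578 - (4)·0.219) / (8) = -0.518
  y = (-4 - (-1)·-0.518 - (3)·0.219) / (8) = -0.647
  z = (2 - (4)·-0.518 - (-4)·-0.647) / (10) = 0.148

(-0.518, -0.647, 0.148)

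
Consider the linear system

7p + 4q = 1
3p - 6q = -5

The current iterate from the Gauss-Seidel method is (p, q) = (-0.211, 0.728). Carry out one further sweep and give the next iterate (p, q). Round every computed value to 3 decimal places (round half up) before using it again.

(-0.273, 0.697)

One sweep:
  p = (1 - (4)·0.728) / (7) = -0.273
  q = (-5 - (3)·-0.273) / (-6) = 0.697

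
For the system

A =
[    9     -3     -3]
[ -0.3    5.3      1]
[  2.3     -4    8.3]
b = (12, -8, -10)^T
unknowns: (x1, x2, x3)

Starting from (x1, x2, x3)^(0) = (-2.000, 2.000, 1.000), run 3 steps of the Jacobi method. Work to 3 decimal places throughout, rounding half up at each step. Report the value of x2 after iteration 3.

-0.948

Iteration 1:
  x1 = (12 - (-3)·2.000 - (-3)·1.000) / (9) = 2.333
  x2 = (-8 - (-0.3)·-2.000 - (1)·1.000) / (5.3) = -1.811
  x3 = (-10 - (2.3)·-2.000 - (-4)·2.000) / (8.3) = 0.313
Iteration 2:
  x1 = (12 - (-3)·-1.811 - (-3)·0.313) / (9) = 0.834
  x2 = (-8 - (-0.3)·2.333 - (1)·0.313) / (5.3) = -1.436
  x3 = (-10 - (2.3)·2.333 - (-4)·-1.811) / (8.3) = -2.724
Iteration 3:
  x1 = (12 - (-3)·-1.436 - (-3)·-2.724) / (9) = -0.053
  x2 = (-8 - (-0.3)·0.834 - (1)·-2.724) / (5.3) = -0.948
  x3 = (-10 - (2.3)·0.834 - (-4)·-1.436) / (8.3) = -2.128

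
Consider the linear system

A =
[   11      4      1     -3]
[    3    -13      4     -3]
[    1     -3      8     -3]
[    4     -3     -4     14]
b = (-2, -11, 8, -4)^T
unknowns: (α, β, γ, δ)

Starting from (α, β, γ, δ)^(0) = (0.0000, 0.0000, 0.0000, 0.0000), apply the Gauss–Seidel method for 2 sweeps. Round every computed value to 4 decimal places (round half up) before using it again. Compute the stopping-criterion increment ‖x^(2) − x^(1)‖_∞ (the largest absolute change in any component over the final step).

Iteration 1:
  α = (-2 - (4)·0.0000 - (1)·0.0000 - (-3)·0.0000) / (11) = -0.1818
  β = (-11 - (3)·-0.1818 - (4)·0.0000 - (-3)·0.0000) / (-13) = 0.8042
  γ = (8 - (1)·-0.1818 - (-3)·0.8042 - (-3)·0.0000) / (8) = 1.3243
  δ = (-4 - (4)·-0.1818 - (-3)·0.8042 - (-4)·1.3243) / (14) = 0.3169
Iteration 2:
  α = (-2 - (4)·0.8042 - (1)·1.3243 - (-3)·0.3169) / (11) = -0.5082
  β = (-11 - (3)·-0.5082 - (4)·1.3243 - (-3)·0.3169) / (-13) = 1.0632
  γ = (8 - (1)·-0.5082 - (-3)·1.0632 - (-3)·0.3169) / (8) = 1.5811
  δ = (-4 - (4)·-0.5082 - (-3)·1.0632 - (-4)·1.5811) / (14) = 0.5391
Change: (-0.3264, 0.2590, 0.2568, 0.2222) → max |·| = 0.3264

0.3264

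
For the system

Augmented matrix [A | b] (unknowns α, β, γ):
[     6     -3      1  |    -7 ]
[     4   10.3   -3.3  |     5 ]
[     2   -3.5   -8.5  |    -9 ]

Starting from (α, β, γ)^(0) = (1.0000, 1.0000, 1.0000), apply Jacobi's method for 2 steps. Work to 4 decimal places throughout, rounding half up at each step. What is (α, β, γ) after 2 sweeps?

(-1.1050, 1.0918, 0.6908)

Iteration 1:
  α = (-7 - (-3)·1.0000 - (1)·1.0000) / (6) = -0.8333
  β = (5 - (4)·1.0000 - (-3.3)·1.0000) / (10.3) = 0.4175
  γ = (-9 - (2)·1.0000 - (-3.5)·1.0000) / (-8.5) = 0.8824
Iteration 2:
  α = (-7 - (-3)·0.4175 - (1)·0.8824) / (6) = -1.1050
  β = (5 - (4)·-0.8333 - (-3.3)·0.8824) / (10.3) = 1.0918
  γ = (-9 - (2)·-0.8333 - (-3.5)·0.4175) / (-8.5) = 0.6908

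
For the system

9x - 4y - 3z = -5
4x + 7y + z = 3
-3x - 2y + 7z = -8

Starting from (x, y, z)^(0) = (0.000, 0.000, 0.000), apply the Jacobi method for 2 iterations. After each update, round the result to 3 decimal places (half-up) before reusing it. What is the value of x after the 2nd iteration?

-0.746

Iteration 1:
  x = (-5 - (-4)·0.000 - (-3)·0.000) / (9) = -0.556
  y = (3 - (4)·0.000 - (1)·0.000) / (7) = 0.429
  z = (-8 - (-3)·0.000 - (-2)·0.000) / (7) = -1.143
Iteration 2:
  x = (-5 - (-4)·0.429 - (-3)·-1.143) / (9) = -0.746
  y = (3 - (4)·-0.556 - (1)·-1.143) / (7) = 0.910
  z = (-8 - (-3)·-0.556 - (-2)·0.429) / (7) = -1.259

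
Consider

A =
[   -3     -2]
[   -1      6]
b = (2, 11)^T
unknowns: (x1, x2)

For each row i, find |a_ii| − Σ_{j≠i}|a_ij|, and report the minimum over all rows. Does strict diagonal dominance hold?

1

row 1: |-3| − (2) = 1
row 2: |6| − (1) = 5
minimum over rows = 1 → strictly diagonally dominant (convergence guaranteed)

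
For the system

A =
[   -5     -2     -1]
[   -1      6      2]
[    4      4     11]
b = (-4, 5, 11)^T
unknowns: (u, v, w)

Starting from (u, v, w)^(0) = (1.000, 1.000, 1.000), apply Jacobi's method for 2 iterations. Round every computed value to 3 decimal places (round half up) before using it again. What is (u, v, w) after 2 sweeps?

Iteration 1:
  u = (-4 - (-2)·1.000 - (-1)·1.000) / (-5) = 0.200
  v = (5 - (-1)·1.000 - (2)·1.000) / (6) = 0.667
  w = (11 - (4)·1.000 - (4)·1.000) / (11) = 0.273
Iteration 2:
  u = (-4 - (-2)·0.667 - (-1)·0.273) / (-5) = 0.479
  v = (5 - (-1)·0.200 - (2)·0.273) / (6) = 0.776
  w = (11 - (4)·0.200 - (4)·0.667) / (11) = 0.685

(0.479, 0.776, 0.685)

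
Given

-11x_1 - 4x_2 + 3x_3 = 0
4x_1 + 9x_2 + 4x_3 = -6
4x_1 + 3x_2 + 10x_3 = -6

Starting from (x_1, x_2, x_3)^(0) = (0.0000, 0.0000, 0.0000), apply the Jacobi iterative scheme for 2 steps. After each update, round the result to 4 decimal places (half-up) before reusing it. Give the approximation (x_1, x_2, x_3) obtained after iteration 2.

(0.0788, -0.4000, -0.4000)

Iteration 1:
  x_1 = (0 - (-4)·0.0000 - (3)·0.0000) / (-11) = 0.0000
  x_2 = (-6 - (4)·0.0000 - (4)·0.0000) / (9) = -0.6667
  x_3 = (-6 - (4)·0.0000 - (3)·0.0000) / (10) = -0.6000
Iteration 2:
  x_1 = (0 - (-4)·-0.6667 - (3)·-0.6000) / (-11) = 0.0788
  x_2 = (-6 - (4)·0.0000 - (4)·-0.6000) / (9) = -0.4000
  x_3 = (-6 - (4)·0.0000 - (3)·-0.6667) / (10) = -0.4000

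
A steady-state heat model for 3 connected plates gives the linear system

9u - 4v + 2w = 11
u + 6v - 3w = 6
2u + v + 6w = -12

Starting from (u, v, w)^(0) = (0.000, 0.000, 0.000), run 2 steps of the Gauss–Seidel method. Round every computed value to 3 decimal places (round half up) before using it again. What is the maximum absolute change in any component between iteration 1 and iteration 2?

1.423

Iteration 1:
  u = (11 - (-4)·0.000 - (2)·0.000) / (9) = 1.222
  v = (6 - (1)·1.222 - (-3)·0.000) / (6) = 0.796
  w = (-12 - (2)·1.222 - (1)·0.796) / (6) = -2.540
Iteration 2:
  u = (11 - (-4)·0.796 - (2)·-2.540) / (9) = 2.140
  v = (6 - (1)·2.140 - (-3)·-2.540) / (6) = -0.627
  w = (-12 - (2)·2.140 - (1)·-0.627) / (6) = -2.609
Change: (0.918, -1.423, -0.069) → max |·| = 1.423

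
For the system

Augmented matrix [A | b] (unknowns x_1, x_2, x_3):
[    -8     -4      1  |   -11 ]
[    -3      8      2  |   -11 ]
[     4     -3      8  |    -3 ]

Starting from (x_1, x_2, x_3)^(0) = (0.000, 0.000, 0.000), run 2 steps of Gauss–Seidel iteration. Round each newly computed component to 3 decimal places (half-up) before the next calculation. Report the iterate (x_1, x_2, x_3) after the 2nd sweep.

Iteration 1:
  x_1 = (-11 - (-4)·0.000 - (1)·0.000) / (-8) = 1.375
  x_2 = (-11 - (-3)·1.375 - (2)·0.000) / (8) = -0.859
  x_3 = (-3 - (4)·1.375 - (-3)·-0.859) / (8) = -1.385
Iteration 2:
  x_1 = (-11 - (-4)·-0.859 - (1)·-1.385) / (-8) = 1.631
  x_2 = (-11 - (-3)·1.631 - (2)·-1.385) / (8) = -0.417
  x_3 = (-3 - (4)·1.631 - (-3)·-0.417) / (8) = -1.347

(1.631, -0.417, -1.347)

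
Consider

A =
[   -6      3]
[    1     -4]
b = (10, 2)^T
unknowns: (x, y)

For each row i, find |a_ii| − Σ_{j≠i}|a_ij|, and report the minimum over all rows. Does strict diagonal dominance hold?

3

row 1: |-6| − (3) = 3
row 2: |-4| − (1) = 3
minimum over rows = 3 → strictly diagonally dominant (convergence guaranteed)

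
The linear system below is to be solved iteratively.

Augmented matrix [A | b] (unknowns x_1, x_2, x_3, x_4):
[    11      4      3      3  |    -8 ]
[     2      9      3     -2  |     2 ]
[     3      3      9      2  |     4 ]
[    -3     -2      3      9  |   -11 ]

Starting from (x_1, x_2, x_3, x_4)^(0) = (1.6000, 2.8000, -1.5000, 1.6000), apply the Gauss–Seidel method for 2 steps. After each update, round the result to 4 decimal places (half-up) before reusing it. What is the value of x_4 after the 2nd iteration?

-1.8771

Iteration 1:
  x_1 = (-8 - (4)·2.8000 - (3)·-1.5000 - (3)·1.6000) / (11) = -1.7727
  x_2 = (2 - (2)·-1.7727 - (3)·-1.5000 - (-2)·1.6000) / (9) = 1.4717
  x_3 = (4 - (3)·-1.7727 - (3)·1.4717 - (2)·1.6000) / (9) = 0.1892
  x_4 = (-11 - (-3)·-1.7727 - (-2)·1.4717 - (3)·0.1892) / (9) = -1.5491
Iteration 2:
  x_1 = (-8 - (4)·1.4717 - (3)·0.1892 - (3)·-1.5491) / (11) = -0.8916
  x_2 = (2 - (2)·-0.8916 - (3)·0.1892 - (-2)·-1.5491) / (9) = 0.0130
  x_3 = (4 - (3)·-0.8916 - (3)·0.0130 - (2)·-1.5491) / (9) = 1.0816
  x_4 = (-11 - (-3)·-0.8916 - (-2)·0.0130 - (3)·1.0816) / (9) = -1.8771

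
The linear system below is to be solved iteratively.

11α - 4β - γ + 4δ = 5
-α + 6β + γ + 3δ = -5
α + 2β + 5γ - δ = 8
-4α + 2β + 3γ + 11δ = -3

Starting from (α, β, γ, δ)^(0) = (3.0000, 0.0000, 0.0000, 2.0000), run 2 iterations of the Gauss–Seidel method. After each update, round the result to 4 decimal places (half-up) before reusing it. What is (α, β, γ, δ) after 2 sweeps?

(0.3158, -0.8506, 1.7180, -0.4718)

Iteration 1:
  α = (5 - (-4)·0.0000 - (-1)·0.0000 - (4)·2.0000) / (11) = -0.2727
  β = (-5 - (-1)·-0.2727 - (1)·0.0000 - (3)·2.0000) / (6) = -1.8788
  γ = (8 - (1)·-0.2727 - (2)·-1.8788 - (-1)·2.0000) / (5) = 2.8061
  δ = (-3 - (-4)·-0.2727 - (2)·-1.8788 - (3)·2.8061) / (11) = -0.7956
Iteration 2:
  α = (5 - (-4)·-1.8788 - (-1)·2.8061 - (4)·-0.7956) / (11) = 0.3158
  β = (-5 - (-1)·0.3158 - (1)·2.8061 - (3)·-0.7956) / (6) = -0.8506
  γ = (8 - (1)·0.3158 - (2)·-0.8506 - (-1)·-0.7956) / (5) = 1.7180
  δ = (-3 - (-4)·0.3158 - (2)·-0.8506 - (3)·1.7180) / (11) = -0.4718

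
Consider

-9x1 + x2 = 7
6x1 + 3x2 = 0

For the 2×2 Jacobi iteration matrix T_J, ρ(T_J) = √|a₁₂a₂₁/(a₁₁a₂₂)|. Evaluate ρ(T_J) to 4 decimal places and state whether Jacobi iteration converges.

a₁₂a₂₁/(a₁₁a₂₂) = (1)·(6) / ((-9)·(3)) = -0.222222
ρ = √|-0.222222| = √0.222222 = 0.4714
ρ < 1, so Jacobi converges

0.4714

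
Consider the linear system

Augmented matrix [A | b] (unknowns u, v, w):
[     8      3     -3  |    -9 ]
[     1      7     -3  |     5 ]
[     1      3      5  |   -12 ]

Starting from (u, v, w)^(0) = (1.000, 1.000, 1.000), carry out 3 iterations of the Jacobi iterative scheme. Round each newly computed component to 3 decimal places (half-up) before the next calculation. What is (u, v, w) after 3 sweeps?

Iteration 1:
  u = (-9 - (3)·1.000 - (-3)·1.000) / (8) = -1.125
  v = (5 - (1)·1.000 - (-3)·1.000) / (7) = 1.000
  w = (-12 - (1)·1.000 - (3)·1.000) / (5) = -3.200
Iteration 2:
  u = (-9 - (3)·1.000 - (-3)·-3.200) / (8) = -2.700
  v = (5 - (1)·-1.125 - (-3)·-3.200) / (7) = -0.496
  w = (-12 - (1)·-1.125 - (3)·1.000) / (5) = -2.775
Iteration 3:
  u = (-9 - (3)·-0.496 - (-3)·-2.775) / (8) = -1.980
  v = (5 - (1)·-2.700 - (-3)·-2.775) / (7) = -0.089
  w = (-12 - (1)·-2.700 - (3)·-0.496) / (5) = -1.562

(-1.980, -0.089, -1.562)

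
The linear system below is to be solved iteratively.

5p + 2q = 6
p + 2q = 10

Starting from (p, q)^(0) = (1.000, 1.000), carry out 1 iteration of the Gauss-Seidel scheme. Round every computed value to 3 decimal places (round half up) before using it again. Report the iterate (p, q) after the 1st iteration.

(0.800, 4.600)

Iteration 1:
  p = (6 - (2)·1.000) / (5) = 0.800
  q = (10 - (1)·0.800) / (2) = 4.600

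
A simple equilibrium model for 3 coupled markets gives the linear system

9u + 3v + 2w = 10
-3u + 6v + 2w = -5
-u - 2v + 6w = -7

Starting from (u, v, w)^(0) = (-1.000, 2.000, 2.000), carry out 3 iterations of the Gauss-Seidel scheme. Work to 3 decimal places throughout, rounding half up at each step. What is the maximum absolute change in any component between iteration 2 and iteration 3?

0.975

Iteration 1:
  u = (10 - (3)·2.000 - (2)·2.000) / (9) = 0.000
  v = (-5 - (-3)·0.000 - (2)·2.000) / (6) = -1.500
  w = (-7 - (-1)·0.000 - (-2)·-1.500) / (6) = -1.667
Iteration 2:
  u = (10 - (3)·-1.500 - (2)·-1.667) / (9) = 1.982
  v = (-5 - (-3)·1.982 - (2)·-1.667) / (6) = 0.713
  w = (-7 - (-1)·1.982 - (-2)·0.713) / (6) = -0.599
Iteration 3:
  u = (10 - (3)·0.713 - (2)·-0.599) / (9) = 1.007
  v = (-5 - (-3)·1.007 - (2)·-0.599) / (6) = -0.130
  w = (-7 - (-1)·1.007 - (-2)·-0.130) / (6) = -1.042
Change: (-0.975, -0.843, -0.443) → max |·| = 0.975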